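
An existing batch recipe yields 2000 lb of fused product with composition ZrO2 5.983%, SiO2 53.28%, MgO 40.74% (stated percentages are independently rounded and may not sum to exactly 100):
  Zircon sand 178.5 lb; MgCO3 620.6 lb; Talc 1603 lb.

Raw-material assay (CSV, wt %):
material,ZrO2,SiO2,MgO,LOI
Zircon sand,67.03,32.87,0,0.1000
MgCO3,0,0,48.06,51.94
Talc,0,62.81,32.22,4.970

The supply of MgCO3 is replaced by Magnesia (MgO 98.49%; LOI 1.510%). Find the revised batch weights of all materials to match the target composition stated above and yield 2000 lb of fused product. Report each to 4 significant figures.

Revised batch per 2000 lb fused product:
  Zircon sand: 178.5 lb
  Magnesia: 302.8 lb
  Talc: 1603 lb
Total batch = 2084 lb; LOI loss = 84.42 lb

All arithmetic carries full precision from first step to last; values along the way appear (rounded to 4 significant digits) within the worked lines — each reported value is rounded once only. The derived quantities (the yield, net glass mass, LOI, the totals, the three compositions) are re-derived at full float precision starting from the weights on 2000 lb of glass, precisely as stated by the question or the answer.
Target oxide masses per 2000 lb fused product:
  ZrO2: 5.983% × 2000 = 119.7 lb
  SiO2: 53.28% × 2000 = 1066 lb
  MgO: 40.74% × 2000 = 814.8 lb
Oxide-by-oxide audit given the weights on record, at the basis given (each sum matches its target mass modulo rounding of the values):
  ZrO2: 178.5·0.6703 = 119.6 lb (target 119.7 lb)
  SiO2: 178.5·0.3287 + 1603·0.6281 = 1066 lb (target 1066 lb)
  MgO: 302.8·0.9849 + 1603·0.3222 = 814.7 lb (target 814.8 lb)
Glass-mass closure: batch total minus LOI = 2000 lb (targets for the oxides total 2000 lb; versus the stated basis of 2000 lb — deltas are rounding alone).
Summing the batch: Σ batch = 2084 lb; ignition loss, Σ(batch × LOI) = 84.42 lb; yield, glass over the total, = 95.95%.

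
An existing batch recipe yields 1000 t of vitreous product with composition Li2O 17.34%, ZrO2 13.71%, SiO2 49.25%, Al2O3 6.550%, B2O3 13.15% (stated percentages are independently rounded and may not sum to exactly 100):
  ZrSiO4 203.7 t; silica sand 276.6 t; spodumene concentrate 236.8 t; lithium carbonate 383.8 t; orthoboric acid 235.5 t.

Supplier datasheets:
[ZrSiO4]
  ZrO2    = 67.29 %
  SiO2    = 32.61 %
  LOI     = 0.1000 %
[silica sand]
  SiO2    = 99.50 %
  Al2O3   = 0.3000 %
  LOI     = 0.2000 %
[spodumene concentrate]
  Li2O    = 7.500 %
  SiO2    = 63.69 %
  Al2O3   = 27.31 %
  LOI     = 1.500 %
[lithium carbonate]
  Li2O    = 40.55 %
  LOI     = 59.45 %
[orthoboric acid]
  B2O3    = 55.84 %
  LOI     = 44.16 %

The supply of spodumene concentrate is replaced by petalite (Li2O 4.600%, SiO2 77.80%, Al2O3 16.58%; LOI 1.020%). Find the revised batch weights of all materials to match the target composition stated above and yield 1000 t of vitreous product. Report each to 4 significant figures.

All arithmetic maintains full precision in all steps. Values along the way appear rounded to four significant digits at each printed step. Each reported figure is rounded only once. All derived quantities, which include five oxide percentages, the totals, ignition loss, net glass mass, the yield, are recomputed in full precision, as quoted within the problem or the answer, using the weight values per 1000 t of glass.
Target masses of each oxide per 1000 t vitreous product:
  Li2O: 17.34% × 1000 = 173.4 t
  ZrO2: 13.71% × 1000 = 137.1 t
  SiO2: 49.25% × 1000 = 492.5 t
  Al2O3: 6.550% × 1000 = 65.50 t
  B2O3: 13.15% × 1000 = 131.5 t
Balance tally, oxide-wise, given the weights on record, versus the basis set out (sum by sum, the targets are met modulo rounding of the values):
  Li2O: 392.9·0.04600 + 383.1·0.4055 = 173.4 t (target 173.4 t)
  ZrO2: 203.7·0.6729 = 137.1 t (target 137.1 t)
  SiO2: 203.7·0.3261 + 121.0·0.9950 + 392.9·0.7780 = 492.5 t (target 492.5 t)
  Al2O3: 121.0·0.003000 + 392.9·0.1658 = 65.51 t (target 65.50 t)
  B2O3: 235.5·0.5584 = 131.5 t (target 131.5 t)
Consistency of the glass mass: batch total minus LOI = 1000 t (oxide target masses add up to 1000 t; the stated basis being 1000 t — a pure rounding effect).
Batch grand total — Σ batch = 1336 t; loss to ignition Σ batch·LOI = 336.2 t; glass ÷ batch gives a yield of 74.84%.

Revised batch per 1000 t vitreous product:
  ZrSiO4: 203.7 t
  silica sand: 121.0 t
  petalite: 392.9 t
  lithium carbonate: 383.1 t
  orthoboric acid: 235.5 t
Total batch = 1336 t; LOI loss = 336.2 t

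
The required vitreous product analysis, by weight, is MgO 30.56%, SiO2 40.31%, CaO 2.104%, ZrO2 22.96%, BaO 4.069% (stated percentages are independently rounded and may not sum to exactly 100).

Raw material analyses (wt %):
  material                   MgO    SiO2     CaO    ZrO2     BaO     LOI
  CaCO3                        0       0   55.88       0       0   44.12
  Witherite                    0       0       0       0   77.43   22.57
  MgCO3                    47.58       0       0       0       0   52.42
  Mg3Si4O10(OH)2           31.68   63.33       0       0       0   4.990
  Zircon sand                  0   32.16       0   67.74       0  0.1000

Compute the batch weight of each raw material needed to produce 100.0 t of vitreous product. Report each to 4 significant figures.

Values along the way are printed rounded to four significant figures alongside each step — all arithmetic keeps exact precision in all steps; a single rounding finalizes every reported value — derived quantities are re-derived using the weight values on 100.0 t of glass in exact precision (glass mass, yield, the five compositions, LOI, the totals), as they appear in the problem or answer text.
Target masses of each oxide per 100.0 t vitreous product:
  MgO: 30.56% × 100.0 = 30.56 t
  SiO2: 40.31% × 100.0 = 40.31 t
  CaO: 2.104% × 100.0 = 2.104 t
  ZrO2: 22.96% × 100.0 = 22.96 t
  BaO: 4.069% × 100.0 = 4.069 t
Verifying the oxide balance from the weights as reported, against the basis in use (delivered sums recover each target exact up to rounding of places):
  MgO: 33.31·0.4758 + 46.44·0.3168 = 30.56 t (target 30.56 t)
  SiO2: 46.44·0.6333 + 33.89·0.3216 = 40.31 t (target 40.31 t)
  CaO: 3.765·0.5588 = 2.104 t (target 2.104 t)
  ZrO2: 33.89·0.6774 = 22.96 t (target 22.96 t)
  BaO: 5.255·0.7743 = 4.069 t (target 4.069 t)
Mass balance on the glass: batch total minus LOI = 100.0 t (the targets, summed, come to 100.0 t; basis as stated: 100.0 t — deltas are rounding alone).
Batch grand total — Σ batch = 122.7 t; loss to ignition Σ batch·LOI = 22.66 t; glass ÷ batch gives a yield of 81.53%.

Batch per 100.0 t vitreous product:
  CaCO3: 3.765 t
  Witherite: 5.255 t
  MgCO3: 33.31 t
  Mg3Si4O10(OH)2: 46.44 t
  Zircon sand: 33.89 t
Total batch = 122.7 t; LOI loss = 22.66 t; yield = 81.53%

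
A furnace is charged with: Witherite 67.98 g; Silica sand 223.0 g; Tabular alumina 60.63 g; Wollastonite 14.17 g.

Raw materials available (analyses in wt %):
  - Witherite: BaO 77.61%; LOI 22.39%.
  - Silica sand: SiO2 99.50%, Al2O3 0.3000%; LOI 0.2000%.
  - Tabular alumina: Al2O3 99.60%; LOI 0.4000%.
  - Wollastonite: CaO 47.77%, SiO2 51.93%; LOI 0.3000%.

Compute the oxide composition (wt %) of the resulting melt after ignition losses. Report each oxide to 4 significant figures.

All internal work keeps full precision throughout — the intermediate values are printed (rounded to 4 significant digits) as written; a single rounding yields every reported number; the derived quantities are carried using the weight values at 349.8 g of glass in full precision (totals, LOI, the yield, glass mass, four oxide percentages), exactly as printed in question or answer.
Per-oxide mass from batch:
  CaO: 14.17·0.4777 = 6.769 g
  SiO2: 223.0·0.9950 + 14.17·0.5193 = 229.2 g
  Al2O3: 223.0·0.003000 + 60.63·0.9960 = 61.06 g
  BaO: 67.98·0.7761 = 52.76 g
LOI: 67.98·0.2239 + 223.0·0.002000 + 60.63·0.004000 + 14.17·0.003000 = 15.95 g
batch − LOI leaves glass = 365.8 − 15.95 = 349.8 g (matching Σ of the oxides)
wt %: oxide over glass, times 100

Glass mass = 349.8 g (batch 365.8 − LOI 15.95).
Composition: CaO 1.935%, SiO2 65.53%, Al2O3 17.45%, BaO 15.08%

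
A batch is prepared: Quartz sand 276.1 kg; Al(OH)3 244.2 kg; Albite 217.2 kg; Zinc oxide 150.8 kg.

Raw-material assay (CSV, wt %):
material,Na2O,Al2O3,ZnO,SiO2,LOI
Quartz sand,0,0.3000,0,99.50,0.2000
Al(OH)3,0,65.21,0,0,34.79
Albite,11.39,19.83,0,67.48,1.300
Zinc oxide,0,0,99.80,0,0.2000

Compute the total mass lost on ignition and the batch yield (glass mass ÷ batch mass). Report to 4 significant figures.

Mid-chain values are printed with 4-significant-figure rounding when written out; every computation carries full precision throughout — exactly one rounding is applied to every reported value; derived quantities (net glass mass, yield, four oxide percentages, LOI, the totals) are carried in exact precision using the weight values per 799.7 kg of glass, precisely as stated by either problem or answer.
LOI of each material in turn:
  Quartz sand: 276.1 × 0.002000 = 0.5522 kg
  Al(OH)3: 244.2 × 0.3479 = 84.96 kg
  Albite: 217.2 × 0.01300 = 2.824 kg
  Zinc oxide: 150.8 × 0.002000 = 0.3016 kg
Total LOI = 88.63 kg
Glass = batch − LOI = 888.3 − 88.63 = 799.7 kg

LOI loss = 88.63 kg; glass = 799.7 kg; yield = 90.02%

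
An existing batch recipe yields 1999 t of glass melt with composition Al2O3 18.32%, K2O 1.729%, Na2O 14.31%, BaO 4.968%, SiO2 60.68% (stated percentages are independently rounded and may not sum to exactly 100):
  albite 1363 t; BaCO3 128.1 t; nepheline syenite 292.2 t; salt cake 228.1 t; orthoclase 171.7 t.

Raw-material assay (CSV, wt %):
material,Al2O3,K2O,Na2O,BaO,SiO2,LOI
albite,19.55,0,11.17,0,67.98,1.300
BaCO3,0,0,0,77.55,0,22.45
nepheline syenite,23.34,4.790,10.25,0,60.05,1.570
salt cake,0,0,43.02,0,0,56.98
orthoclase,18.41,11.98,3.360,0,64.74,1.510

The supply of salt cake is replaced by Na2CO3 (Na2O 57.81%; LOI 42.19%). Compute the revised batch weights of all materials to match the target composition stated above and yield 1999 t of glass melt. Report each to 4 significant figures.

In-progress results are shown rounded off to 4 significant figures on the page. Each numeric step keeps full precision end to end — every reported result takes a single rounding; derived quantities (ignition loss, yield, five oxide percentages, totals, glass mass) are re-derived in full precision from the batch weights on 1999 t of glass, as written in problem or answer.
Per-oxide target masses for 1999 t glass melt:
  Al2O3: 18.32% × 1999 = 366.2 t
  K2O: 1.729% × 1999 = 34.56 t
  Na2O: 14.31% × 1999 = 286.1 t
  BaO: 4.968% × 1999 = 99.31 t
  SiO2: 60.68% × 1999 = 1213 t
Sums-versus-targets review with the batch weights as given, on the stated basis (every target is met by its sum once rounding is allowed for):
  Al2O3: 1363·0.1955 + 292.2·0.2334 + 171.7·0.1841 = 366.3 t (target 366.2 t)
  K2O: 292.2·0.04790 + 171.7·0.1198 = 34.57 t (target 34.56 t)
  Na2O: 1363·0.1117 + 292.2·0.1025 + 169.7·0.5781 + 171.7·0.03360 = 286.1 t (target 286.1 t)
  BaO: 128.1·0.7755 = 99.34 t (target 99.31 t)
  SiO2: 1363·0.6798 + 292.2·0.6005 + 171.7·0.6474 = 1213 t (target 1213 t)
Glass mass check: batch Σ − ignition loss = 1999 t (per-oxide target masses sum to 1999 t; with the basis standing at 1999 t — a pure rounding effect).
Adding the batch up: Σ batch = 2125 t; LOI removed, Σ of batch·LOI: 125.3 t; yield = glass ÷ total batch = 94.10%.

Revised batch per 1999 t glass melt:
  albite: 1363 t
  BaCO3: 128.1 t
  nepheline syenite: 292.2 t
  Na2CO3: 169.7 t
  orthoclase: 171.7 t
Total batch = 2125 t; LOI loss = 125.3 t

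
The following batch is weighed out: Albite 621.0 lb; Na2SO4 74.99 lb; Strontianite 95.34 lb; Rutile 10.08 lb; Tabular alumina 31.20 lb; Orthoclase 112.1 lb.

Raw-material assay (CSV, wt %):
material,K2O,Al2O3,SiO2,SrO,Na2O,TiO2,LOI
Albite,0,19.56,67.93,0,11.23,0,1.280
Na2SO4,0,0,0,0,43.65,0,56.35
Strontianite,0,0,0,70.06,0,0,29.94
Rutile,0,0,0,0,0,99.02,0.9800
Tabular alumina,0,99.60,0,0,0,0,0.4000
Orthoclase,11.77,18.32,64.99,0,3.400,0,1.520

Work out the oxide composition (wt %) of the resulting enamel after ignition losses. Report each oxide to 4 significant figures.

Rounding to 4 significant digits governs every intermediate as shown — all arithmetic runs at full precision through every step — each reported result receives exactly one rounding — all derived quantities (six oxide percentages, glass mass, totals, ignition loss, yield) are computed in full precision starting from the weights for 864.0 lb of glass exactly as shown in either problem or answer.
Delivered oxide masses:
  K2O: 112.1·0.1177 = 13.19 lb
  Al2O3: 621.0·0.1956 + 31.20·0.9960 + 112.1·0.1832 = 173.1 lb
  SiO2: 621.0·0.6793 + 112.1·0.6499 = 494.7 lb
  SrO: 95.34·0.7006 = 66.80 lb
  Na2O: 621.0·0.1123 + 74.99·0.4365 + 112.1·0.03400 = 106.3 lb
  TiO2: 10.08·0.9902 = 9.981 lb
LOI: 621.0·0.01280 + 74.99·0.5635 + 95.34·0.2994 + 10.08·0.009800 + 31.20·0.004000 + 112.1·0.01520 = 80.68 lb
Glass = total batch minus LOI = 944.7 − 80.68 = 864.0 lb (= Σ oxide masses)
percent share: oxide ÷ glass, ×100

Glass mass = 864.0 lb (batch 944.7 − LOI 80.68).
Composition: K2O 1.527%, Al2O3 20.03%, SiO2 57.25%, SrO 7.731%, Na2O 12.30%, TiO2 1.155%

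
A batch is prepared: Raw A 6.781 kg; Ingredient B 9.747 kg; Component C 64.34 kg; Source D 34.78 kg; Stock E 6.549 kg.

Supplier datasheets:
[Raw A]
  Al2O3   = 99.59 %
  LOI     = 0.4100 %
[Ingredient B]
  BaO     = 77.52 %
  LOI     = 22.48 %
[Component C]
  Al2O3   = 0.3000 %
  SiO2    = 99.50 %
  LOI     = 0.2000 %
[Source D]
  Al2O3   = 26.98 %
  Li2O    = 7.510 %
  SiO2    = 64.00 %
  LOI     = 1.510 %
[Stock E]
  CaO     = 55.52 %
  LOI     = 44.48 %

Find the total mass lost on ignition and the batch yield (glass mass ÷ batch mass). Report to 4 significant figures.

Every computation runs at full precision all the way through. In-progress results are printed, rounded to 4 significant figures, on the page. A single rounding completes each reported result. All derived quantities are recomputed at full precision (LOI, the yield, the five compositions, net glass mass, totals) from the batch weights at 116.4 kg of glass as set out in problem or answer.
Loss on ignition, line by line:
  Raw A: 6.781 × 0.004100 = 0.02780 kg
  Ingredient B: 9.747 × 0.2248 = 2.191 kg
  Component C: 64.34 × 0.002000 = 0.1287 kg
  Source D: 34.78 × 0.01510 = 0.5252 kg
  Stock E: 6.549 × 0.4448 = 2.913 kg
Total LOI = 5.786 kg
Glass = batch − LOI = 122.2 − 5.786 = 116.4 kg

LOI loss = 5.786 kg; glass = 116.4 kg; yield = 95.27%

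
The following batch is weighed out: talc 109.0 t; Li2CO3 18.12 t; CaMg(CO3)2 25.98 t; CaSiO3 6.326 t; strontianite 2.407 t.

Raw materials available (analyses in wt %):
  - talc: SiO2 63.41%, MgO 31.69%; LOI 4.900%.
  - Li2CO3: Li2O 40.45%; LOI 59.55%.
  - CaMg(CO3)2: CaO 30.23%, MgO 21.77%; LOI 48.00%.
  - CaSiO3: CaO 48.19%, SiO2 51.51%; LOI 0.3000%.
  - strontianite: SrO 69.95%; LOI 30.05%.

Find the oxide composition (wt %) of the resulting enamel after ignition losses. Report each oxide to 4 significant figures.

Glass mass = 132.5 t (batch 161.8 − LOI 29.34).
Composition: Li2O 5.532%, CaO 8.229%, SiO2 54.63%, MgO 30.34%, SrO 1.271%

The whole derivation carries full float precision end to end — values along the way appear rounded off to 4 significant digits in the working; every reported number carries a single rounding. The derived quantities are rebuilt using the weight values on 132.5 t of glass in exact precision (yield, glass mass, five oxide percentages, totals, ignition loss), as set out in the question or the answer.
Mass of each oxide from the mix:
  Li2O: 18.12·0.4045 = 7.330 t
  CaO: 25.98·0.3023 + 6.326·0.4819 = 10.90 t
  SiO2: 109.0·0.6341 + 6.326·0.5151 = 72.38 t
  MgO: 109.0·0.3169 + 25.98·0.2177 = 40.20 t
  SrO: 2.407·0.6995 = 1.684 t
LOI: 109.0·0.04900 + 18.12·0.5955 + 25.98·0.4800 + 6.326·0.003000 + 2.407·0.3005 = 29.34 t
Glass mass = batch − LOI = 161.8 − 29.34 = 132.5 t (the oxide masses sum to this)
wt % = oxide mass / glass mass × 100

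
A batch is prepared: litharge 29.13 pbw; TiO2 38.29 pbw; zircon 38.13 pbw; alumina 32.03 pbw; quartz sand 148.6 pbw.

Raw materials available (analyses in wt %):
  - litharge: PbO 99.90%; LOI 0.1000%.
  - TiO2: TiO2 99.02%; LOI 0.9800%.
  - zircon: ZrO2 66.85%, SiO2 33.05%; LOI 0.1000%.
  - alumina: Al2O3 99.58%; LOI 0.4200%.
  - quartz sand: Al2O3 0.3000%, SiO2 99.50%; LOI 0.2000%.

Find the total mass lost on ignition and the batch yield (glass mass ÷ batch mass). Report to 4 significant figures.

LOI loss = 0.8742 pbw; glass = 285.3 pbw; yield = 99.69%

Working values are printed, rounded to four significant digits, on the page — all internal work holds exact precision at each step. Every reported value takes a single rounding. The derived quantities, which include glass mass, totals, LOI, yield, the five compositions, are computed at exact precision, as given in question or answer, from the batch weights at 285.3 pbw of glass.
Ignition loss by material:
  litharge: 29.13 × 0.001000 = 0.02913 pbw
  TiO2: 38.29 × 0.009800 = 0.3752 pbw
  zircon: 38.13 × 0.001000 = 0.03813 pbw
  alumina: 32.03 × 0.004200 = 0.1345 pbw
  quartz sand: 148.6 × 0.002000 = 0.2972 pbw
Total LOI = 0.8742 pbw
Glass = batch − LOI = 286.2 − 0.8742 = 285.3 pbw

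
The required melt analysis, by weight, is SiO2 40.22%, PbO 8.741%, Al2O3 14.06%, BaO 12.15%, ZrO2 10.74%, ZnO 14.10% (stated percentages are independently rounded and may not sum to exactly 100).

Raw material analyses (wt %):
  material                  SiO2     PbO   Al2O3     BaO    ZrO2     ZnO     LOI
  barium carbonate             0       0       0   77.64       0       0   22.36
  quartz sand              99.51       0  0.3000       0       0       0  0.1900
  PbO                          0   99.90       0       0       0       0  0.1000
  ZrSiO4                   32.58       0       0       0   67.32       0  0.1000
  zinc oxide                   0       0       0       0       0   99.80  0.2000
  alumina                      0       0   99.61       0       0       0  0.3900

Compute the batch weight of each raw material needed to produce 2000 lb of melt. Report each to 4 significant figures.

Intermediates appear, rounded to four significant digits, on the page. All internal work keeps full float precision in every operation; each reported figure undergoes a single rounding. Derived quantities (totals, glass mass, the yield, LOI, the six compositions) are computed from the weighed amounts for 2000 lb of glass in exact precision as written in the problem or the answer.
The oxide mass targets at 2000 lb melt:
  SiO2: 40.22% × 2000 = 804.4 lb
  PbO: 8.741% × 2000 = 174.8 lb
  Al2O3: 14.06% × 2000 = 281.2 lb
  BaO: 12.15% × 2000 = 243.0 lb
  ZrO2: 10.74% × 2000 = 214.8 lb
  ZnO: 14.10% × 2000 = 282.0 lb
Balance tally, oxide-wise, applying the batch weights above, at the basis given (every target is met by its sum once rounding is allowed for):
  SiO2: 703.9·0.9951 + 319.1·0.3258 = 804.4 lb (target 804.4 lb)
  PbO: 175.0·0.9990 = 174.8 lb (target 174.8 lb)
  Al2O3: 703.9·0.003000 + 280.2·0.9961 = 281.2 lb (target 281.2 lb)
  BaO: 313.0·0.7764 = 243.0 lb (target 243.0 lb)
  ZrO2: 319.1·0.6732 = 214.8 lb (target 214.8 lb)
  ZnO: 282.6·0.9980 = 282.0 lb (target 282.0 lb)
Consistency of the glass mass: the batch minus its LOI: 2000 lb (summing oxide targets gives 2000 lb; stated basis 2000 lb — gaps are rounding artifacts).
Whole-batch sum: Σ batch = 2074 lb; ignition loss, Σ(batch × LOI) = 73.48 lb; yield, glass over the total, = 96.46%.

Batch per 2000 lb melt:
  barium carbonate: 313.0 lb
  quartz sand: 703.9 lb
  PbO: 175.0 lb
  ZrSiO4: 319.1 lb
  zinc oxide: 282.6 lb
  alumina: 280.2 lb
Total batch = 2074 lb; LOI loss = 73.48 lb; yield = 96.46%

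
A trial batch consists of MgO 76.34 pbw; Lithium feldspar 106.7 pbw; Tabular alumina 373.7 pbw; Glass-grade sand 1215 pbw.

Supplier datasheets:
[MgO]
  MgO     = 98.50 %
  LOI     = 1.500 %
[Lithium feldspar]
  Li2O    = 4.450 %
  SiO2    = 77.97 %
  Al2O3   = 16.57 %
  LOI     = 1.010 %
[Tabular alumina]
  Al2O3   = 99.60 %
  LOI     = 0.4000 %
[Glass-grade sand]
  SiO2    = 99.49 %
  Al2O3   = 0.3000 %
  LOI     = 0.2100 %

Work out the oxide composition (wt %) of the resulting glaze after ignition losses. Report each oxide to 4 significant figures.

Each numeric step carries full float precision from start to finish. Values along the way are displayed rounded to 4 significant digits between the steps — each reported number carries a single rounding. The derived quantities are recomputed from the weighed amounts on 1765 pbw of glass at full precision (net glass mass, the four compositions, the yield, LOI, the totals) as given in either problem or answer.
Per-oxide mass from batch:
  MgO: 76.34·0.9850 = 75.19 pbw
  Li2O: 106.7·0.04450 = 4.748 pbw
  SiO2: 106.7·0.7797 + 1215·0.9949 = 1292 pbw
  Al2O3: 106.7·0.1657 + 373.7·0.9960 + 1215·0.003000 = 393.5 pbw
LOI: 76.34·0.01500 + 106.7·0.01010 + 373.7·0.004000 + 1215·0.002100 = 6.269 pbw
Net of LOI, the glass mass = 1772 − 6.269 = 1765 pbw (consistent with Σ oxide mass)
wt % = 100 × oxide mass / glass mass

Glass mass = 1765 pbw (batch 1772 − LOI 6.269).
Composition: MgO 4.259%, Li2O 0.2689%, SiO2 73.18%, Al2O3 22.29%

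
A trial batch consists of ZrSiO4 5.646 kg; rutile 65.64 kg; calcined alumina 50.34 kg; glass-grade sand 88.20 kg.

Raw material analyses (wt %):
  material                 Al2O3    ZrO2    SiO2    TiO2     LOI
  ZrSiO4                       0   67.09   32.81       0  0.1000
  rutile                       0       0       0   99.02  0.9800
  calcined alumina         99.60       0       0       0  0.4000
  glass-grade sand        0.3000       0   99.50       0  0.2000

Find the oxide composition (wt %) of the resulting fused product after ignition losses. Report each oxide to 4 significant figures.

Working values are displayed, rounded to four significant digits, when written out. All arithmetic holds full float precision from start to finish. Each reported result includes exactly one rounding. Derived quantities, including the totals, the four compositions, the yield, ignition loss, net glass mass, are re-derived from the weighed amounts for 208.8 kg of glass at full float precision exactly as shown in either problem or answer.
Oxide-by-oxide delivered mass:
  Al2O3: 50.34·0.9960 + 88.20·0.003000 = 50.40 kg
  ZrO2: 5.646·0.6709 = 3.788 kg
  SiO2: 5.646·0.3281 + 88.20·0.9950 = 89.61 kg
  TiO2: 65.64·0.9902 = 65.00 kg
LOI: 5.646·0.001000 + 65.64·0.009800 + 50.34·0.004000 + 88.20·0.002000 = 1.027 kg
Net of LOI, the glass mass = 209.8 − 1.027 = 208.8 kg (matching Σ of the oxides)
wt % = oxide mass / glass mass × 100

Glass mass = 208.8 kg (batch 209.8 − LOI 1.027).
Composition: Al2O3 24.14%, ZrO2 1.814%, SiO2 42.92%, TiO2 31.13%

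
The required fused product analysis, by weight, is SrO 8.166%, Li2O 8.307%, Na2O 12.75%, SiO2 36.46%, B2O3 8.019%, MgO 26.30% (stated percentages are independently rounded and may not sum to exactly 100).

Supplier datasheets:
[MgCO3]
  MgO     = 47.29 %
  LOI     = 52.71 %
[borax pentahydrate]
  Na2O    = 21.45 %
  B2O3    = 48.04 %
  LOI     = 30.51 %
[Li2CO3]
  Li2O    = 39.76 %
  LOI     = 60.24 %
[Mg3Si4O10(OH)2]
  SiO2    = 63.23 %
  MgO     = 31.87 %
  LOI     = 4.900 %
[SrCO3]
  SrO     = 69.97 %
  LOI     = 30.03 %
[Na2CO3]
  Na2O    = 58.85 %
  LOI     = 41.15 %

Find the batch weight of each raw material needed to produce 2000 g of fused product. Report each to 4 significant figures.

The working math maintains full float precision throughout. Working values are printed with 4-significant-digit rounding in the printout. Every reported value takes just one rounding; derived quantities, which include the six compositions, LOI, glass mass, totals, yield, are carried in full float precision, as quoted within either problem or answer, from the batch weights on 2000 g of glass.
Target oxide masses per 2000 g fused product:
  SrO: 8.166% × 2000 = 163.3 g
  Li2O: 8.307% × 2000 = 166.1 g
  Na2O: 12.75% × 2000 = 255.0 g
  SiO2: 36.46% × 2000 = 729.2 g
  B2O3: 8.019% × 2000 = 160.4 g
  MgO: 26.30% × 2000 = 526.0 g
Checking each oxide sum from the weights as reported, under the basis named above (oxide sums agree with the targets given rounding of the digits):
  SrO: 233.4·0.6997 = 163.3 g (target 163.3 g)
  Li2O: 417.9·0.3976 = 166.2 g (target 166.1 g)
  Na2O: 333.8·0.2145 + 311.6·0.5885 = 255.0 g (target 255.0 g)
  SiO2: 1153·0.6323 = 729.0 g (target 729.2 g)
  B2O3: 333.8·0.4804 = 160.4 g (target 160.4 g)
  MgO: 335.1·0.4729 + 1153·0.3187 = 525.9 g (target 526.0 g)
Glass-mass closure: whole batch net of LOI = 2000 g (summing oxide targets gives 2000 g; the stated basis being 2000 g — gaps are rounding artifacts).
Adding the batch up: Σ batch = 2785 g; LOI removed, Σ of batch·LOI: 785.0 g; yield, glass over the total, = 71.81%.

Batch per 2000 g fused product:
  MgCO3: 335.1 g
  borax pentahydrate: 333.8 g
  Li2CO3: 417.9 g
  Mg3Si4O10(OH)2: 1153 g
  SrCO3: 233.4 g
  Na2CO3: 311.6 g
Total batch = 2785 g; LOI loss = 785.0 g; yield = 71.81%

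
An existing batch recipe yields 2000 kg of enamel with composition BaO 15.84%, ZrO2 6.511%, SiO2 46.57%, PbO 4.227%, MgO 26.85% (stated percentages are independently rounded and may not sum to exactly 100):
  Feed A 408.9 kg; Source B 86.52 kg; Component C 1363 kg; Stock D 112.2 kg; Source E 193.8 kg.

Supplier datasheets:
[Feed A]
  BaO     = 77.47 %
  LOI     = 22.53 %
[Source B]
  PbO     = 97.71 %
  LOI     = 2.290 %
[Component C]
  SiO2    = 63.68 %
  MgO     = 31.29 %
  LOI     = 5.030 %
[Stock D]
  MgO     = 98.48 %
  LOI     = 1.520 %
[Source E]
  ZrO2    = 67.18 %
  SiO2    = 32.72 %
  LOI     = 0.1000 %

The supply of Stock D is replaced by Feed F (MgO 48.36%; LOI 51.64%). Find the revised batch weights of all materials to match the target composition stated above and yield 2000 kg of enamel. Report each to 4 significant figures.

Revised batch per 2000 kg enamel:
  Feed A: 408.9 kg
  Source B: 86.52 kg
  Component C: 1363 kg
  Feed F: 228.5 kg
  Source E: 193.8 kg
Total batch = 2281 kg; LOI loss = 280.9 kg

The whole derivation maintains exact precision in all steps — working values appear (rounded to 4 significant figures) between the steps — a single rounding yields each reported number; the derived quantities are computed from the weighed amounts at 2000 kg of glass in full float precision (ignition loss, glass mass, the five compositions, the yield, totals), precisely as stated by the problem or answer text.
Oxide mass targets, per 2000 kg enamel:
  BaO: 15.84% × 2000 = 316.8 kg
  ZrO2: 6.511% × 2000 = 130.2 kg
  SiO2: 46.57% × 2000 = 931.4 kg
  PbO: 4.227% × 2000 = 84.54 kg
  MgO: 26.85% × 2000 = 537.0 kg
Oxide-by-oxide audit per the reported batch figures, per the basis as stated (sums match the target masses modulo rounding of the values):
  BaO: 408.9·0.7747 = 316.8 kg (target 316.8 kg)
  ZrO2: 193.8·0.6718 = 130.2 kg (target 130.2 kg)
  SiO2: 1363·0.6368 + 193.8·0.3272 = 931.4 kg (target 931.4 kg)
  PbO: 86.52·0.9771 = 84.54 kg (target 84.54 kg)
  MgO: 1363·0.3129 + 228.5·0.4836 = 537.0 kg (target 537.0 kg)
Consistency of the glass mass: the batch minus its LOI: 2000 kg (summing oxide targets gives 2000 kg; the stated basis being 2000 kg — a pure rounding effect).
Batch total: Σ batch = 2281 kg; ignition loss, Σ(batch × LOI) = 280.9 kg; glass ÷ batch gives a yield of 87.69%.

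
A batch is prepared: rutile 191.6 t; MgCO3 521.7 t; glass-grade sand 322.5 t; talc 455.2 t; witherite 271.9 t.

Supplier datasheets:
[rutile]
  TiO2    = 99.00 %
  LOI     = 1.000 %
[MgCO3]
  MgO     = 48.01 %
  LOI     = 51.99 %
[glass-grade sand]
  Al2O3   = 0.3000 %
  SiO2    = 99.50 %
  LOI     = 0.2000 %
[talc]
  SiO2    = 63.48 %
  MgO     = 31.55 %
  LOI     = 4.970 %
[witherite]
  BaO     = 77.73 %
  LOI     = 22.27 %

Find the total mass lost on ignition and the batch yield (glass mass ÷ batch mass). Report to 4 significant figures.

Intermediates are displayed, rounded to 4 significant figures, between the steps; the whole derivation keeps exact precision all the way through. Each reported figure sees exactly one rounding — the derived quantities, including the five compositions, glass mass, ignition loss, totals, yield, are rebuilt from the batch weights per 1406 t of glass at full precision, as they appear in either problem or answer.
Material-by-material LOI:
  rutile: 191.6 × 0.01000 = 1.916 t
  MgCO3: 521.7 × 0.5199 = 271.2 t
  glass-grade sand: 322.5 × 0.002000 = 0.6450 t
  talc: 455.2 × 0.04970 = 22.62 t
  witherite: 271.9 × 0.2227 = 60.55 t
Total LOI = 357.0 t
Glass = batch − LOI = 1763 − 357.0 = 1406 t

LOI loss = 357.0 t; glass = 1406 t; yield = 79.75%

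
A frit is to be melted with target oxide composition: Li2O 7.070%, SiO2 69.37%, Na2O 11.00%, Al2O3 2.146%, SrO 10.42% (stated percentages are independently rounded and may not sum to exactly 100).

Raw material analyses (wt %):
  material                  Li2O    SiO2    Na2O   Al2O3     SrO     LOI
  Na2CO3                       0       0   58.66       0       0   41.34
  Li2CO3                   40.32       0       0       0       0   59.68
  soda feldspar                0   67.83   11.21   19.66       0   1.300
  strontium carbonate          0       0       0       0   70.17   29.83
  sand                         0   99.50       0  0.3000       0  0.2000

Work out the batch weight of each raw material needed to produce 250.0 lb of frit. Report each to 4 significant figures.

Batch per 250.0 lb frit:
  Na2CO3: 42.12 lb
  Li2CO3: 43.84 lb
  soda feldspar: 24.89 lb
  strontium carbonate: 37.12 lb
  sand: 157.3 lb
Total batch = 305.3 lb; LOI loss = 55.29 lb; yield = 81.89%

Every computation runs at full float precision in every operation; mid-chain values are displayed rounded off to 4 significant digits as written. Every reported number takes just one rounding; all derived quantities are recomputed from the batch weights per 250.0 lb of glass at exact precision (the five compositions, the yield, totals, ignition loss, glass mass) as given in the problem or answer text.
Target masses of each oxide per 250.0 lb frit:
  Li2O: 7.070% × 250.0 = 17.68 lb
  SiO2: 69.37% × 250.0 = 173.4 lb
  Na2O: 11.00% × 250.0 = 27.50 lb
  Al2O3: 2.146% × 250.0 = 5.365 lb
  SrO: 10.42% × 250.0 = 26.05 lb
A balance pass over the oxides, per the reported batch figures, under the basis named above (summed amounts equal target values within answer rounding):
  Li2O: 43.84·0.4032 = 17.68 lb (target 17.68 lb)
  SiO2: 24.89·0.6783 + 157.3·0.9950 = 173.4 lb (target 173.4 lb)
  Na2O: 42.12·0.5866 + 24.89·0.1121 = 27.50 lb (target 27.50 lb)
  Al2O3: 24.89·0.1966 + 157.3·0.003000 = 5.365 lb (target 5.365 lb)
  SrO: 37.12·0.7017 = 26.05 lb (target 26.05 lb)
Consistency of the glass mass: the batch minus its LOI: 250.0 lb (targets for the oxides total 250.0 lb; with the basis standing at 250.0 lb — gaps are rounding artifacts).
Batch total: Σ batch = 305.3 lb; ignition loss, Σ(batch × LOI) = 55.29 lb; yield = glass ÷ total batch = 81.89%.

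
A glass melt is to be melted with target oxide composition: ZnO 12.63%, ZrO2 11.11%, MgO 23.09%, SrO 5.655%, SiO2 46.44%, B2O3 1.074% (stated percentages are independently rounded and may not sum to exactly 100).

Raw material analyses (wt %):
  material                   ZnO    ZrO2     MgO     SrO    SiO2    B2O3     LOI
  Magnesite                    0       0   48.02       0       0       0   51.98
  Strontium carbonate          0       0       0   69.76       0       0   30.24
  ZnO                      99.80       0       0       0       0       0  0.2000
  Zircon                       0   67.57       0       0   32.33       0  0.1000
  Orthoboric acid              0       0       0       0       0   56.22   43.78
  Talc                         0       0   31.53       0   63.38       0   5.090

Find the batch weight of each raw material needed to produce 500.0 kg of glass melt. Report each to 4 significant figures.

Batch per 500.0 kg glass melt:
  Magnesite: 27.40 kg
  Strontium carbonate: 40.53 kg
  ZnO: 63.28 kg
  Zircon: 82.21 kg
  Orthoboric acid: 9.552 kg
  Talc: 324.4 kg
Total batch = 547.4 kg; LOI loss = 47.40 kg; yield = 91.34%

Every computation keeps full float precision in all steps — mid-chain values appear, rounded to four significant figures, when written out; every reported number undergoes a single rounding — derived quantities, including six oxide percentages, the yield, glass mass, ignition loss, totals, are recomputed from the batch weights per 500.0 kg of glass in exact precision as quoted within question or answer.
The oxide mass targets at 500.0 kg glass melt:
  ZnO: 12.63% × 500.0 = 63.15 kg
  ZrO2: 11.11% × 500.0 = 55.55 kg
  MgO: 23.09% × 500.0 = 115.4 kg
  SrO: 5.655% × 500.0 = 28.28 kg
  SiO2: 46.44% × 500.0 = 232.2 kg
  B2O3: 1.074% × 500.0 = 5.370 kg
Checking each oxide sum using the reported weights, per the basis as stated (oxide sums agree with the targets exact up to rounding of places):
  ZnO: 63.28·0.9980 = 63.15 kg (target 63.15 kg)
  ZrO2: 82.21·0.6757 = 55.55 kg (target 55.55 kg)
  MgO: 27.40·0.4802 + 324.4·0.3153 = 115.4 kg (target 115.4 kg)
  SrO: 40.53·0.6976 = 28.27 kg (target 28.28 kg)
  SiO2: 82.21·0.3233 + 324.4·0.6338 = 232.2 kg (target 232.2 kg)
  B2O3: 9.552·0.5622 = 5.370 kg (target 5.370 kg)
The glass-mass cross-check: net batch after ignition = 500.0 kg (the targets, summed, come to 500.0 kg; with the basis standing at 500.0 kg — deltas are rounding alone).
Whole-batch sum: Σ batch = 547.4 kg; Σ batch·LOI gives LOI loss = 47.40 kg; as yield: glass ÷ batch → 91.34%.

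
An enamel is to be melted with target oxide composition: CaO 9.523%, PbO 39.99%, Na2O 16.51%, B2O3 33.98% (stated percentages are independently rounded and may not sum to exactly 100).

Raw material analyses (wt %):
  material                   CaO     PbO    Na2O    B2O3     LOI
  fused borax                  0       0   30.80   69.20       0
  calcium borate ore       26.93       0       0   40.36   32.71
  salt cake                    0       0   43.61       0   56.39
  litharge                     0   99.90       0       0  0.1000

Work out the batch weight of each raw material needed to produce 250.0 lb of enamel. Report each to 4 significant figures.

Batch per 250.0 lb enamel:
  fused borax: 71.20 lb
  calcium borate ore: 88.41 lb
  salt cake: 44.36 lb
  litharge: 100.1 lb
Total batch = 304.1 lb; LOI loss = 54.03 lb; yield = 82.23%

The intermediate values are displayed, rounded to four significant digits, within the worked lines; every computation keeps full precision at every stage. Each reported number receives exactly one rounding — the derived quantities (the yield, four oxide percentages, totals, LOI, net glass mass) are rebuilt at full float precision starting from the weights on 250.0 lb of glass, as quoted within the problem or the answer.
The oxide mass targets at 250.0 lb enamel:
  CaO: 9.523% × 250.0 = 23.81 lb
  PbO: 39.99% × 250.0 = 99.98 lb
  Na2O: 16.51% × 250.0 = 41.28 lb
  B2O3: 33.98% × 250.0 = 84.95 lb
Sums-versus-targets review with the batch weights as given, against the basis in use (oxide sums agree with the targets within answer rounding):
  CaO: 88.41·0.2693 = 23.81 lb (target 23.81 lb)
  PbO: 100.1·0.9990 = 100.0 lb (target 99.98 lb)
  Na2O: 71.20·0.3080 + 44.36·0.4361 = 41.27 lb (target 41.28 lb)
  B2O3: 71.20·0.6920 + 88.41·0.4036 = 84.95 lb (target 84.95 lb)
The glass-mass cross-check: Σ batch − LOI loss = 250.0 lb (per-oxide target masses sum to 250.0 lb; basis as stated: 250.0 lb — deltas are rounding alone).
Adding the batch up: Σ batch = 304.1 lb; LOI loss = Σ batch·LOI = 54.03 lb; glass ÷ batch gives a yield of 82.23%.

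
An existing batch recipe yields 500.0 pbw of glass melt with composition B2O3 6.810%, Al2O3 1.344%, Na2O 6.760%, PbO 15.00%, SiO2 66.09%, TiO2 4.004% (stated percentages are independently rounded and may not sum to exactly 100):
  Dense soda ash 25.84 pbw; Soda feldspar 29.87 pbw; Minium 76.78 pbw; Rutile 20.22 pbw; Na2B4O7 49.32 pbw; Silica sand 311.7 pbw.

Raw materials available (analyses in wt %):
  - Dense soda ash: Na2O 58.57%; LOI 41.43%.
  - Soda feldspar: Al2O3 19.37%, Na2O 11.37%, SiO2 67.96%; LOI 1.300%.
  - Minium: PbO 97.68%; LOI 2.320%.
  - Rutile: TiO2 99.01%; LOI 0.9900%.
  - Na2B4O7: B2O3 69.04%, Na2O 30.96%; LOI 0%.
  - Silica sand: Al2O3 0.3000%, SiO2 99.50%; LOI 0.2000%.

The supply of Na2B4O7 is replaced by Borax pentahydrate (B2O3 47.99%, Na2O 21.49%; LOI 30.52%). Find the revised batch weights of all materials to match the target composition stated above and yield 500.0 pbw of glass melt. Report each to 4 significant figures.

The intermediate values appear rounded to four significant digits alongside each step. Full float precision is held at each step; each reported value takes a single rounding — all derived quantities are computed using the weight values at 500.0 pbw of glass at exact precision (LOI, yield, totals, net glass mass, six oxide percentages) as given in question or answer.
Target masses of each oxide per 500.0 pbw glass melt:
  B2O3: 6.810% × 500.0 = 34.05 pbw
  Al2O3: 1.344% × 500.0 = 6.720 pbw
  Na2O: 6.760% × 500.0 = 33.80 pbw
  PbO: 15.00% × 500.0 = 75.00 pbw
  SiO2: 66.09% × 500.0 = 330.4 pbw
  TiO2: 4.004% × 500.0 = 20.02 pbw
Verifying the oxide balance on the weights just shown, against the basis in use (sums match the target masses once rounding is allowed for):
  B2O3: 70.95·0.4799 = 34.05 pbw (target 34.05 pbw)
  Al2O3: 29.87·0.1937 + 311.7·0.003000 = 6.721 pbw (target 6.720 pbw)
  Na2O: 25.88·0.5857 + 29.87·0.1137 + 70.95·0.2149 = 33.80 pbw (target 33.80 pbw)
  PbO: 76.78·0.9768 = 75.00 pbw (target 75.00 pbw)
  SiO2: 29.87·0.6796 + 311.7·0.9950 = 330.4 pbw (target 330.4 pbw)
  TiO2: 20.22·0.9901 = 20.02 pbw (target 20.02 pbw)
Glass mass check: whole batch net of LOI = 500.0 pbw (the Σ of target masses is 500.0 pbw; against the stated basis, 500.0 pbw — differing by rounding only).
Total batch = Σ batch = 535.4 pbw; LOI loss = Σ batch·LOI = 35.37 pbw; yield: glass divided by total = 93.39%.

Revised batch per 500.0 pbw glass melt:
  Dense soda ash: 25.88 pbw
  Soda feldspar: 29.87 pbw
  Minium: 76.78 pbw
  Rutile: 20.22 pbw
  Borax pentahydrate: 70.95 pbw
  Silica sand: 311.7 pbw
Total batch = 535.4 pbw; LOI loss = 35.37 pbw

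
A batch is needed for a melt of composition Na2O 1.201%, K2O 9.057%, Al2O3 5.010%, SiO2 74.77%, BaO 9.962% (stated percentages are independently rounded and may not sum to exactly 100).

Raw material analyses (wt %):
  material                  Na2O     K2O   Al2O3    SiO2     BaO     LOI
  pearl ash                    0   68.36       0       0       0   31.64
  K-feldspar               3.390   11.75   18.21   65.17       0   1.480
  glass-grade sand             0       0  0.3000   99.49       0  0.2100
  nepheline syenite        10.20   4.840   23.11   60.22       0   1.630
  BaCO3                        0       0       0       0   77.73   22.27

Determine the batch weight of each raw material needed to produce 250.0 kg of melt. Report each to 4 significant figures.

Values along the way are shown with 4-significant-digit rounding on the page — every computation carries full float precision at all times; each reported value includes exactly one rounding. All derived quantities, including LOI, net glass mass, the yield, the five compositions, totals, are recomputed using the weight values for 250.0 kg of glass in full float precision as set out in the problem or answer text.
Oxide-by-oxide targets in 250.0 kg melt:
  Na2O: 1.201% × 250.0 = 3.002 kg
  K2O: 9.057% × 250.0 = 22.64 kg
  Al2O3: 5.010% × 250.0 = 12.52 kg
  SiO2: 74.77% × 250.0 = 186.9 kg
  BaO: 9.962% × 250.0 = 24.90 kg
Per-oxide balance check given the weights on record, at the basis given (target by target, the sums agree up to rounding of the answer):
  Na2O: 50.15·0.03390 + 12.77·0.1020 = 3.003 kg (target 3.002 kg)
  K2O: 23.60·0.6836 + 50.15·0.1175 + 12.77·0.04840 = 22.64 kg (target 22.64 kg)
  Al2O3: 50.15·0.1821 + 147.3·0.003000 + 12.77·0.2311 = 12.53 kg (target 12.52 kg)
  SiO2: 50.15·0.6517 + 147.3·0.9949 + 12.77·0.6022 = 186.9 kg (target 186.9 kg)
  BaO: 32.04·0.7773 = 24.90 kg (target 24.90 kg)
The glass-mass cross-check: total batch − LOI = 250.0 kg (oxide target masses add up to 250.0 kg; versus the stated basis of 250.0 kg — rounding explains the deltas).
Total batch = Σ batch = 265.9 kg; LOI removed, Σ of batch·LOI: 15.86 kg; glass ÷ batch gives a yield of 94.03%.

Batch per 250.0 kg melt:
  pearl ash: 23.60 kg
  K-feldspar: 50.15 kg
  glass-grade sand: 147.3 kg
  nepheline syenite: 12.77 kg
  BaCO3: 32.04 kg
Total batch = 265.9 kg; LOI loss = 15.86 kg; yield = 94.03%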